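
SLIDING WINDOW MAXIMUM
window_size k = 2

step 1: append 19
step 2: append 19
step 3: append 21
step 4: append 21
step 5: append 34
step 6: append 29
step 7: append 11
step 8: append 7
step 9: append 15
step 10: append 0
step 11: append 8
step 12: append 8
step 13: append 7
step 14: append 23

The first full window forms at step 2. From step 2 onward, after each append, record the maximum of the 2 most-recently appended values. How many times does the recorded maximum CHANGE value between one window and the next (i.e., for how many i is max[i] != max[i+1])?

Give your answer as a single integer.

Answer: 7

Derivation:
step 1: append 19 -> window=[19] (not full yet)
step 2: append 19 -> window=[19, 19] -> max=19
step 3: append 21 -> window=[19, 21] -> max=21
step 4: append 21 -> window=[21, 21] -> max=21
step 5: append 34 -> window=[21, 34] -> max=34
step 6: append 29 -> window=[34, 29] -> max=34
step 7: append 11 -> window=[29, 11] -> max=29
step 8: append 7 -> window=[11, 7] -> max=11
step 9: append 15 -> window=[7, 15] -> max=15
step 10: append 0 -> window=[15, 0] -> max=15
step 11: append 8 -> window=[0, 8] -> max=8
step 12: append 8 -> window=[8, 8] -> max=8
step 13: append 7 -> window=[8, 7] -> max=8
step 14: append 23 -> window=[7, 23] -> max=23
Recorded maximums: 19 21 21 34 34 29 11 15 15 8 8 8 23
Changes between consecutive maximums: 7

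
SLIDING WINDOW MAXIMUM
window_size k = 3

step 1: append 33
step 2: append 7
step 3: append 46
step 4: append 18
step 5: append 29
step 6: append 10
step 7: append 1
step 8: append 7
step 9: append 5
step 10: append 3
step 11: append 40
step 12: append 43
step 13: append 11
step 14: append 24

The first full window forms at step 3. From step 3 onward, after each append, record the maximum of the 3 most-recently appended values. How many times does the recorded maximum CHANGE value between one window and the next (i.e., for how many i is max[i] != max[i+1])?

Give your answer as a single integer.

step 1: append 33 -> window=[33] (not full yet)
step 2: append 7 -> window=[33, 7] (not full yet)
step 3: append 46 -> window=[33, 7, 46] -> max=46
step 4: append 18 -> window=[7, 46, 18] -> max=46
step 5: append 29 -> window=[46, 18, 29] -> max=46
step 6: append 10 -> window=[18, 29, 10] -> max=29
step 7: append 1 -> window=[29, 10, 1] -> max=29
step 8: append 7 -> window=[10, 1, 7] -> max=10
step 9: append 5 -> window=[1, 7, 5] -> max=7
step 10: append 3 -> window=[7, 5, 3] -> max=7
step 11: append 40 -> window=[5, 3, 40] -> max=40
step 12: append 43 -> window=[3, 40, 43] -> max=43
step 13: append 11 -> window=[40, 43, 11] -> max=43
step 14: append 24 -> window=[43, 11, 24] -> max=43
Recorded maximums: 46 46 46 29 29 10 7 7 40 43 43 43
Changes between consecutive maximums: 5

Answer: 5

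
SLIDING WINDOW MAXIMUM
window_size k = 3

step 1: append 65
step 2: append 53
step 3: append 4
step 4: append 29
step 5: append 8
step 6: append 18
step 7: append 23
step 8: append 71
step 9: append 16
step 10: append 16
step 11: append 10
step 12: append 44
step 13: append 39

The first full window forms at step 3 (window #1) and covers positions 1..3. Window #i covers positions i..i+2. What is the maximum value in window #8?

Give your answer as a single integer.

step 1: append 65 -> window=[65] (not full yet)
step 2: append 53 -> window=[65, 53] (not full yet)
step 3: append 4 -> window=[65, 53, 4] -> max=65
step 4: append 29 -> window=[53, 4, 29] -> max=53
step 5: append 8 -> window=[4, 29, 8] -> max=29
step 6: append 18 -> window=[29, 8, 18] -> max=29
step 7: append 23 -> window=[8, 18, 23] -> max=23
step 8: append 71 -> window=[18, 23, 71] -> max=71
step 9: append 16 -> window=[23, 71, 16] -> max=71
step 10: append 16 -> window=[71, 16, 16] -> max=71
Window #8 max = 71

Answer: 71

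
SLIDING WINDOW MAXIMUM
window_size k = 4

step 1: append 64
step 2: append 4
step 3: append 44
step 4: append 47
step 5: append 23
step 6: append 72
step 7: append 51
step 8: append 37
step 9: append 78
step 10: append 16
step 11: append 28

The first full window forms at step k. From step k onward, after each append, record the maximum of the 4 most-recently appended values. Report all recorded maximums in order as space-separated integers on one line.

step 1: append 64 -> window=[64] (not full yet)
step 2: append 4 -> window=[64, 4] (not full yet)
step 3: append 44 -> window=[64, 4, 44] (not full yet)
step 4: append 47 -> window=[64, 4, 44, 47] -> max=64
step 5: append 23 -> window=[4, 44, 47, 23] -> max=47
step 6: append 72 -> window=[44, 47, 23, 72] -> max=72
step 7: append 51 -> window=[47, 23, 72, 51] -> max=72
step 8: append 37 -> window=[23, 72, 51, 37] -> max=72
step 9: append 78 -> window=[72, 51, 37, 78] -> max=78
step 10: append 16 -> window=[51, 37, 78, 16] -> max=78
step 11: append 28 -> window=[37, 78, 16, 28] -> max=78

Answer: 64 47 72 72 72 78 78 78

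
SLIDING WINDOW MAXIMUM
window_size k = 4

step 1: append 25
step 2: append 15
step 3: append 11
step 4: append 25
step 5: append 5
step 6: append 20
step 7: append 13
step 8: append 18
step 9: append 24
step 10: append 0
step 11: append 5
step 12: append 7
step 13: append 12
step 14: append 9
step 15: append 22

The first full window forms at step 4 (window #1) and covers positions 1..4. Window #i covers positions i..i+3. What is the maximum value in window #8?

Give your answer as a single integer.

Answer: 24

Derivation:
step 1: append 25 -> window=[25] (not full yet)
step 2: append 15 -> window=[25, 15] (not full yet)
step 3: append 11 -> window=[25, 15, 11] (not full yet)
step 4: append 25 -> window=[25, 15, 11, 25] -> max=25
step 5: append 5 -> window=[15, 11, 25, 5] -> max=25
step 6: append 20 -> window=[11, 25, 5, 20] -> max=25
step 7: append 13 -> window=[25, 5, 20, 13] -> max=25
step 8: append 18 -> window=[5, 20, 13, 18] -> max=20
step 9: append 24 -> window=[20, 13, 18, 24] -> max=24
step 10: append 0 -> window=[13, 18, 24, 0] -> max=24
step 11: append 5 -> window=[18, 24, 0, 5] -> max=24
Window #8 max = 24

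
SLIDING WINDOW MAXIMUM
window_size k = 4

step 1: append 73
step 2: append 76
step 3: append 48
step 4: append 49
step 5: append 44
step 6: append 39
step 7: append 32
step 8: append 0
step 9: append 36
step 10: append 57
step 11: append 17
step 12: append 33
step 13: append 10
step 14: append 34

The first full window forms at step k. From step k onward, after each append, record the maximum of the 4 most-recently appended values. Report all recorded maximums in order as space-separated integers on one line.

Answer: 76 76 49 49 44 39 57 57 57 57 34

Derivation:
step 1: append 73 -> window=[73] (not full yet)
step 2: append 76 -> window=[73, 76] (not full yet)
step 3: append 48 -> window=[73, 76, 48] (not full yet)
step 4: append 49 -> window=[73, 76, 48, 49] -> max=76
step 5: append 44 -> window=[76, 48, 49, 44] -> max=76
step 6: append 39 -> window=[48, 49, 44, 39] -> max=49
step 7: append 32 -> window=[49, 44, 39, 32] -> max=49
step 8: append 0 -> window=[44, 39, 32, 0] -> max=44
step 9: append 36 -> window=[39, 32, 0, 36] -> max=39
step 10: append 57 -> window=[32, 0, 36, 57] -> max=57
step 11: append 17 -> window=[0, 36, 57, 17] -> max=57
step 12: append 33 -> window=[36, 57, 17, 33] -> max=57
step 13: append 10 -> window=[57, 17, 33, 10] -> max=57
step 14: append 34 -> window=[17, 33, 10, 34] -> max=34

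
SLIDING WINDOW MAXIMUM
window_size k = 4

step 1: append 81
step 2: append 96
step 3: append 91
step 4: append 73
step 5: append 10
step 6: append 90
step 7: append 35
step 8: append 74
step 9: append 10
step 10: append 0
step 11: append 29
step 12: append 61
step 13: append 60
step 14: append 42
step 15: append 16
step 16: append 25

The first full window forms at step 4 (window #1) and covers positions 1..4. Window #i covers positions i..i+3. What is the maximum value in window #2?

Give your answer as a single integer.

Answer: 96

Derivation:
step 1: append 81 -> window=[81] (not full yet)
step 2: append 96 -> window=[81, 96] (not full yet)
step 3: append 91 -> window=[81, 96, 91] (not full yet)
step 4: append 73 -> window=[81, 96, 91, 73] -> max=96
step 5: append 10 -> window=[96, 91, 73, 10] -> max=96
Window #2 max = 96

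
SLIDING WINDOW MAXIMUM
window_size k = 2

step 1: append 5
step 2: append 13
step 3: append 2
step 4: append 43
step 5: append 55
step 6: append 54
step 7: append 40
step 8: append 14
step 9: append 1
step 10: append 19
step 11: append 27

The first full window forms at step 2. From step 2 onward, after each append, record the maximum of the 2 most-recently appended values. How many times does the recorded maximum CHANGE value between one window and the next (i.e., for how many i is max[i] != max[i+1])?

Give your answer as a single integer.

step 1: append 5 -> window=[5] (not full yet)
step 2: append 13 -> window=[5, 13] -> max=13
step 3: append 2 -> window=[13, 2] -> max=13
step 4: append 43 -> window=[2, 43] -> max=43
step 5: append 55 -> window=[43, 55] -> max=55
step 6: append 54 -> window=[55, 54] -> max=55
step 7: append 40 -> window=[54, 40] -> max=54
step 8: append 14 -> window=[40, 14] -> max=40
step 9: append 1 -> window=[14, 1] -> max=14
step 10: append 19 -> window=[1, 19] -> max=19
step 11: append 27 -> window=[19, 27] -> max=27
Recorded maximums: 13 13 43 55 55 54 40 14 19 27
Changes between consecutive maximums: 7

Answer: 7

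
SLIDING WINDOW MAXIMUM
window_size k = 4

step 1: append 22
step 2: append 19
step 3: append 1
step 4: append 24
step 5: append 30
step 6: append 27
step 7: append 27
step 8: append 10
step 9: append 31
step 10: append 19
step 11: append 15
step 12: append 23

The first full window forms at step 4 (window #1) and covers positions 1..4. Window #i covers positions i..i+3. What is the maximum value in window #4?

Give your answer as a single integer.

step 1: append 22 -> window=[22] (not full yet)
step 2: append 19 -> window=[22, 19] (not full yet)
step 3: append 1 -> window=[22, 19, 1] (not full yet)
step 4: append 24 -> window=[22, 19, 1, 24] -> max=24
step 5: append 30 -> window=[19, 1, 24, 30] -> max=30
step 6: append 27 -> window=[1, 24, 30, 27] -> max=30
step 7: append 27 -> window=[24, 30, 27, 27] -> max=30
Window #4 max = 30

Answer: 30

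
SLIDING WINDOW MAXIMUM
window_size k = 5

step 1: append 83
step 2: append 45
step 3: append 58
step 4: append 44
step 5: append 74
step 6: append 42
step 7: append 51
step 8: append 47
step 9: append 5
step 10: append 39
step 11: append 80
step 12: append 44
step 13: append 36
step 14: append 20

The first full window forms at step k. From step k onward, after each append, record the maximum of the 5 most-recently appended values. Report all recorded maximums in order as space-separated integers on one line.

Answer: 83 74 74 74 74 51 80 80 80 80

Derivation:
step 1: append 83 -> window=[83] (not full yet)
step 2: append 45 -> window=[83, 45] (not full yet)
step 3: append 58 -> window=[83, 45, 58] (not full yet)
step 4: append 44 -> window=[83, 45, 58, 44] (not full yet)
step 5: append 74 -> window=[83, 45, 58, 44, 74] -> max=83
step 6: append 42 -> window=[45, 58, 44, 74, 42] -> max=74
step 7: append 51 -> window=[58, 44, 74, 42, 51] -> max=74
step 8: append 47 -> window=[44, 74, 42, 51, 47] -> max=74
step 9: append 5 -> window=[74, 42, 51, 47, 5] -> max=74
step 10: append 39 -> window=[42, 51, 47, 5, 39] -> max=51
step 11: append 80 -> window=[51, 47, 5, 39, 80] -> max=80
step 12: append 44 -> window=[47, 5, 39, 80, 44] -> max=80
step 13: append 36 -> window=[5, 39, 80, 44, 36] -> max=80
step 14: append 20 -> window=[39, 80, 44, 36, 20] -> max=80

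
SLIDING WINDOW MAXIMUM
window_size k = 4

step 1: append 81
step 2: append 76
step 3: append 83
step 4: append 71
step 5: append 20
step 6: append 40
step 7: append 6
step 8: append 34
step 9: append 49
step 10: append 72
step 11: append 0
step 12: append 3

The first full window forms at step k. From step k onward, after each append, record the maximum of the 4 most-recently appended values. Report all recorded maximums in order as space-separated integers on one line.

Answer: 83 83 83 71 40 49 72 72 72

Derivation:
step 1: append 81 -> window=[81] (not full yet)
step 2: append 76 -> window=[81, 76] (not full yet)
step 3: append 83 -> window=[81, 76, 83] (not full yet)
step 4: append 71 -> window=[81, 76, 83, 71] -> max=83
step 5: append 20 -> window=[76, 83, 71, 20] -> max=83
step 6: append 40 -> window=[83, 71, 20, 40] -> max=83
step 7: append 6 -> window=[71, 20, 40, 6] -> max=71
step 8: append 34 -> window=[20, 40, 6, 34] -> max=40
step 9: append 49 -> window=[40, 6, 34, 49] -> max=49
step 10: append 72 -> window=[6, 34, 49, 72] -> max=72
step 11: append 0 -> window=[34, 49, 72, 0] -> max=72
step 12: append 3 -> window=[49, 72, 0, 3] -> max=72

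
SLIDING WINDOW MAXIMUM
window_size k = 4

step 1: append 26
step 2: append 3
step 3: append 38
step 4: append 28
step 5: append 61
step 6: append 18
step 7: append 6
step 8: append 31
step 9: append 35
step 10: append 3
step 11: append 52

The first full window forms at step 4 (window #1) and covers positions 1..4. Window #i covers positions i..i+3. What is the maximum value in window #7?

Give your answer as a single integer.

Answer: 35

Derivation:
step 1: append 26 -> window=[26] (not full yet)
step 2: append 3 -> window=[26, 3] (not full yet)
step 3: append 38 -> window=[26, 3, 38] (not full yet)
step 4: append 28 -> window=[26, 3, 38, 28] -> max=38
step 5: append 61 -> window=[3, 38, 28, 61] -> max=61
step 6: append 18 -> window=[38, 28, 61, 18] -> max=61
step 7: append 6 -> window=[28, 61, 18, 6] -> max=61
step 8: append 31 -> window=[61, 18, 6, 31] -> max=61
step 9: append 35 -> window=[18, 6, 31, 35] -> max=35
step 10: append 3 -> window=[6, 31, 35, 3] -> max=35
Window #7 max = 35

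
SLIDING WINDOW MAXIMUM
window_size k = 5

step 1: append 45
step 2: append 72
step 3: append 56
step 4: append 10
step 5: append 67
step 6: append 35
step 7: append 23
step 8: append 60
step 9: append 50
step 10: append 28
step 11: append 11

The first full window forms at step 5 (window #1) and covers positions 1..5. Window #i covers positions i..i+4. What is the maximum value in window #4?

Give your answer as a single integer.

step 1: append 45 -> window=[45] (not full yet)
step 2: append 72 -> window=[45, 72] (not full yet)
step 3: append 56 -> window=[45, 72, 56] (not full yet)
step 4: append 10 -> window=[45, 72, 56, 10] (not full yet)
step 5: append 67 -> window=[45, 72, 56, 10, 67] -> max=72
step 6: append 35 -> window=[72, 56, 10, 67, 35] -> max=72
step 7: append 23 -> window=[56, 10, 67, 35, 23] -> max=67
step 8: append 60 -> window=[10, 67, 35, 23, 60] -> max=67
Window #4 max = 67

Answer: 67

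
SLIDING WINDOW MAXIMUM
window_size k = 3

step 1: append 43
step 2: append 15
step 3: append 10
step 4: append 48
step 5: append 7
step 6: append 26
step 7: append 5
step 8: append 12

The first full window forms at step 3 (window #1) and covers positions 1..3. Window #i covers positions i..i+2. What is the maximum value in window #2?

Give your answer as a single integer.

Answer: 48

Derivation:
step 1: append 43 -> window=[43] (not full yet)
step 2: append 15 -> window=[43, 15] (not full yet)
step 3: append 10 -> window=[43, 15, 10] -> max=43
step 4: append 48 -> window=[15, 10, 48] -> max=48
Window #2 max = 48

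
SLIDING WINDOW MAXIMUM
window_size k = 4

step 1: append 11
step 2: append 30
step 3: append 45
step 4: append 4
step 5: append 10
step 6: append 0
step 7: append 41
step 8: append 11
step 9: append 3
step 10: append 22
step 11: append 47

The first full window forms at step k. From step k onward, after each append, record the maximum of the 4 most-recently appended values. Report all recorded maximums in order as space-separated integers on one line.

step 1: append 11 -> window=[11] (not full yet)
step 2: append 30 -> window=[11, 30] (not full yet)
step 3: append 45 -> window=[11, 30, 45] (not full yet)
step 4: append 4 -> window=[11, 30, 45, 4] -> max=45
step 5: append 10 -> window=[30, 45, 4, 10] -> max=45
step 6: append 0 -> window=[45, 4, 10, 0] -> max=45
step 7: append 41 -> window=[4, 10, 0, 41] -> max=41
step 8: append 11 -> window=[10, 0, 41, 11] -> max=41
step 9: append 3 -> window=[0, 41, 11, 3] -> max=41
step 10: append 22 -> window=[41, 11, 3, 22] -> max=41
step 11: append 47 -> window=[11, 3, 22, 47] -> max=47

Answer: 45 45 45 41 41 41 41 47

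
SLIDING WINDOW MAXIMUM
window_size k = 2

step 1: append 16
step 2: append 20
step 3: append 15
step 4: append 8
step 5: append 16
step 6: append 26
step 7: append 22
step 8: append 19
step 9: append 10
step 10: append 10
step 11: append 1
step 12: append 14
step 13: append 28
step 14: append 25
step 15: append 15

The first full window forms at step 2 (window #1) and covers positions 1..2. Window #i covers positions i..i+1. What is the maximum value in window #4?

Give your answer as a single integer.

Answer: 16

Derivation:
step 1: append 16 -> window=[16] (not full yet)
step 2: append 20 -> window=[16, 20] -> max=20
step 3: append 15 -> window=[20, 15] -> max=20
step 4: append 8 -> window=[15, 8] -> max=15
step 5: append 16 -> window=[8, 16] -> max=16
Window #4 max = 16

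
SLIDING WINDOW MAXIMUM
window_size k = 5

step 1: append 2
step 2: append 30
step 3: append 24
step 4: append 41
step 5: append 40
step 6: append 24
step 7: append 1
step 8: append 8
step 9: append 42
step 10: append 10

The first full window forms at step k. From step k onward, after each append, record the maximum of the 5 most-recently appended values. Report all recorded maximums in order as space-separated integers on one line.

Answer: 41 41 41 41 42 42

Derivation:
step 1: append 2 -> window=[2] (not full yet)
step 2: append 30 -> window=[2, 30] (not full yet)
step 3: append 24 -> window=[2, 30, 24] (not full yet)
step 4: append 41 -> window=[2, 30, 24, 41] (not full yet)
step 5: append 40 -> window=[2, 30, 24, 41, 40] -> max=41
step 6: append 24 -> window=[30, 24, 41, 40, 24] -> max=41
step 7: append 1 -> window=[24, 41, 40, 24, 1] -> max=41
step 8: append 8 -> window=[41, 40, 24, 1, 8] -> max=41
step 9: append 42 -> window=[40, 24, 1, 8, 42] -> max=42
step 10: append 10 -> window=[24, 1, 8, 42, 10] -> max=42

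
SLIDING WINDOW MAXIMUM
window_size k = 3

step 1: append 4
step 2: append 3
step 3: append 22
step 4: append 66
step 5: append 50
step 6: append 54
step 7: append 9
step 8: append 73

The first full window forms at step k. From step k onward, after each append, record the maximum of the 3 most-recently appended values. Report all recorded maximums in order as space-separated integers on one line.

step 1: append 4 -> window=[4] (not full yet)
step 2: append 3 -> window=[4, 3] (not full yet)
step 3: append 22 -> window=[4, 3, 22] -> max=22
step 4: append 66 -> window=[3, 22, 66] -> max=66
step 5: append 50 -> window=[22, 66, 50] -> max=66
step 6: append 54 -> window=[66, 50, 54] -> max=66
step 7: append 9 -> window=[50, 54, 9] -> max=54
step 8: append 73 -> window=[54, 9, 73] -> max=73

Answer: 22 66 66 66 54 73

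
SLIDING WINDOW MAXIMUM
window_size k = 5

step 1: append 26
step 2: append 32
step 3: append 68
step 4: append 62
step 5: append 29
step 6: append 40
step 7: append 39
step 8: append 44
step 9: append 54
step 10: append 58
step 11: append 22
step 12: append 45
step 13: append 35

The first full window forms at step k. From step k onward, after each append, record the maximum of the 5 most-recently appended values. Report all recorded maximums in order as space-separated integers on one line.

step 1: append 26 -> window=[26] (not full yet)
step 2: append 32 -> window=[26, 32] (not full yet)
step 3: append 68 -> window=[26, 32, 68] (not full yet)
step 4: append 62 -> window=[26, 32, 68, 62] (not full yet)
step 5: append 29 -> window=[26, 32, 68, 62, 29] -> max=68
step 6: append 40 -> window=[32, 68, 62, 29, 40] -> max=68
step 7: append 39 -> window=[68, 62, 29, 40, 39] -> max=68
step 8: append 44 -> window=[62, 29, 40, 39, 44] -> max=62
step 9: append 54 -> window=[29, 40, 39, 44, 54] -> max=54
step 10: append 58 -> window=[40, 39, 44, 54, 58] -> max=58
step 11: append 22 -> window=[39, 44, 54, 58, 22] -> max=58
step 12: append 45 -> window=[44, 54, 58, 22, 45] -> max=58
step 13: append 35 -> window=[54, 58, 22, 45, 35] -> max=58

Answer: 68 68 68 62 54 58 58 58 58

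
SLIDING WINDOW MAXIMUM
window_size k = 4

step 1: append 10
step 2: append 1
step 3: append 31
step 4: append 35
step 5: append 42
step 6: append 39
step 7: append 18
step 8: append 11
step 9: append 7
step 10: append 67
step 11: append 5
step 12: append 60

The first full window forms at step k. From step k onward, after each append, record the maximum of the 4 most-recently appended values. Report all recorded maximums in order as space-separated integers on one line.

step 1: append 10 -> window=[10] (not full yet)
step 2: append 1 -> window=[10, 1] (not full yet)
step 3: append 31 -> window=[10, 1, 31] (not full yet)
step 4: append 35 -> window=[10, 1, 31, 35] -> max=35
step 5: append 42 -> window=[1, 31, 35, 42] -> max=42
step 6: append 39 -> window=[31, 35, 42, 39] -> max=42
step 7: append 18 -> window=[35, 42, 39, 18] -> max=42
step 8: append 11 -> window=[42, 39, 18, 11] -> max=42
step 9: append 7 -> window=[39, 18, 11, 7] -> max=39
step 10: append 67 -> window=[18, 11, 7, 67] -> max=67
step 11: append 5 -> window=[11, 7, 67, 5] -> max=67
step 12: append 60 -> window=[7, 67, 5, 60] -> max=67

Answer: 35 42 42 42 42 39 67 67 67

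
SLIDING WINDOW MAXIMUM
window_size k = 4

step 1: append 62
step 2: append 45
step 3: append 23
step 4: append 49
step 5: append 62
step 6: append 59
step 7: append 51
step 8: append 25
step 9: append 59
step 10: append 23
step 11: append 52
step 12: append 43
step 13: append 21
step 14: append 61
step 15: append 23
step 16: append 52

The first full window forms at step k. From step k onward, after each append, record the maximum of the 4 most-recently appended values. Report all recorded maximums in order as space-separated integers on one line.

Answer: 62 62 62 62 62 59 59 59 59 52 61 61 61

Derivation:
step 1: append 62 -> window=[62] (not full yet)
step 2: append 45 -> window=[62, 45] (not full yet)
step 3: append 23 -> window=[62, 45, 23] (not full yet)
step 4: append 49 -> window=[62, 45, 23, 49] -> max=62
step 5: append 62 -> window=[45, 23, 49, 62] -> max=62
step 6: append 59 -> window=[23, 49, 62, 59] -> max=62
step 7: append 51 -> window=[49, 62, 59, 51] -> max=62
step 8: append 25 -> window=[62, 59, 51, 25] -> max=62
step 9: append 59 -> window=[59, 51, 25, 59] -> max=59
step 10: append 23 -> window=[51, 25, 59, 23] -> max=59
step 11: append 52 -> window=[25, 59, 23, 52] -> max=59
step 12: append 43 -> window=[59, 23, 52, 43] -> max=59
step 13: append 21 -> window=[23, 52, 43, 21] -> max=52
step 14: append 61 -> window=[52, 43, 21, 61] -> max=61
step 15: append 23 -> window=[43, 21, 61, 23] -> max=61
step 16: append 52 -> window=[21, 61, 23, 52] -> max=61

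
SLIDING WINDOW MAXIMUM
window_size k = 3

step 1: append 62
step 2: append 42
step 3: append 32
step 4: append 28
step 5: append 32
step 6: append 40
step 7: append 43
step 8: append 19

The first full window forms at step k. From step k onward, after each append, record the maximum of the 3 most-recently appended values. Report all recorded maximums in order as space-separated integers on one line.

step 1: append 62 -> window=[62] (not full yet)
step 2: append 42 -> window=[62, 42] (not full yet)
step 3: append 32 -> window=[62, 42, 32] -> max=62
step 4: append 28 -> window=[42, 32, 28] -> max=42
step 5: append 32 -> window=[32, 28, 32] -> max=32
step 6: append 40 -> window=[28, 32, 40] -> max=40
step 7: append 43 -> window=[32, 40, 43] -> max=43
step 8: append 19 -> window=[40, 43, 19] -> max=43

Answer: 62 42 32 40 43 43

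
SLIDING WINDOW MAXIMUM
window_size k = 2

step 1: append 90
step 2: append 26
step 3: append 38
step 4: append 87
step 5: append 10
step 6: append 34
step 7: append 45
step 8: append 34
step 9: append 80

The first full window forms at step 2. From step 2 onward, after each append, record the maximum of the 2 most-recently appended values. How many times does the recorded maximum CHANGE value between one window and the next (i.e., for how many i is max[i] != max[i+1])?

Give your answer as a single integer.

Answer: 5

Derivation:
step 1: append 90 -> window=[90] (not full yet)
step 2: append 26 -> window=[90, 26] -> max=90
step 3: append 38 -> window=[26, 38] -> max=38
step 4: append 87 -> window=[38, 87] -> max=87
step 5: append 10 -> window=[87, 10] -> max=87
step 6: append 34 -> window=[10, 34] -> max=34
step 7: append 45 -> window=[34, 45] -> max=45
step 8: append 34 -> window=[45, 34] -> max=45
step 9: append 80 -> window=[34, 80] -> max=80
Recorded maximums: 90 38 87 87 34 45 45 80
Changes between consecutive maximums: 5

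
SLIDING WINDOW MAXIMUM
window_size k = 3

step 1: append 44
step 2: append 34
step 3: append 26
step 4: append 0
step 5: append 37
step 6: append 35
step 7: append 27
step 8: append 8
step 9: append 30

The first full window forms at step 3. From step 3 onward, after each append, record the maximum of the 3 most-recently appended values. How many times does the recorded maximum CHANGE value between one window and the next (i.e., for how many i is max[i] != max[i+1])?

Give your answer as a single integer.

Answer: 4

Derivation:
step 1: append 44 -> window=[44] (not full yet)
step 2: append 34 -> window=[44, 34] (not full yet)
step 3: append 26 -> window=[44, 34, 26] -> max=44
step 4: append 0 -> window=[34, 26, 0] -> max=34
step 5: append 37 -> window=[26, 0, 37] -> max=37
step 6: append 35 -> window=[0, 37, 35] -> max=37
step 7: append 27 -> window=[37, 35, 27] -> max=37
step 8: append 8 -> window=[35, 27, 8] -> max=35
step 9: append 30 -> window=[27, 8, 30] -> max=30
Recorded maximums: 44 34 37 37 37 35 30
Changes between consecutive maximums: 4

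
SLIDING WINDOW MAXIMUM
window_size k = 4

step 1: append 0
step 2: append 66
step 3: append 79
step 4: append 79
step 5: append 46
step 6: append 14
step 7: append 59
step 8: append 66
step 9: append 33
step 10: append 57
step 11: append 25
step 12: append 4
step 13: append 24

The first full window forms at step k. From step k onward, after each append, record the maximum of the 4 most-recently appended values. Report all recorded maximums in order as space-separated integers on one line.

Answer: 79 79 79 79 66 66 66 66 57 57

Derivation:
step 1: append 0 -> window=[0] (not full yet)
step 2: append 66 -> window=[0, 66] (not full yet)
step 3: append 79 -> window=[0, 66, 79] (not full yet)
step 4: append 79 -> window=[0, 66, 79, 79] -> max=79
step 5: append 46 -> window=[66, 79, 79, 46] -> max=79
step 6: append 14 -> window=[79, 79, 46, 14] -> max=79
step 7: append 59 -> window=[79, 46, 14, 59] -> max=79
step 8: append 66 -> window=[46, 14, 59, 66] -> max=66
step 9: append 33 -> window=[14, 59, 66, 33] -> max=66
step 10: append 57 -> window=[59, 66, 33, 57] -> max=66
step 11: append 25 -> window=[66, 33, 57, 25] -> max=66
step 12: append 4 -> window=[33, 57, 25, 4] -> max=57
step 13: append 24 -> window=[57, 25, 4, 24] -> max=57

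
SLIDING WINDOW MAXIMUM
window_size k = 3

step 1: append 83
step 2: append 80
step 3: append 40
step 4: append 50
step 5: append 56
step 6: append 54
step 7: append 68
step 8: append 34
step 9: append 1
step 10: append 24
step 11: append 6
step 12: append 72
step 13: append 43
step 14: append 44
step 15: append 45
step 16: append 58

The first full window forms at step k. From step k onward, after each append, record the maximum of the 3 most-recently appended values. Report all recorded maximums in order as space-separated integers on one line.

Answer: 83 80 56 56 68 68 68 34 24 72 72 72 45 58

Derivation:
step 1: append 83 -> window=[83] (not full yet)
step 2: append 80 -> window=[83, 80] (not full yet)
step 3: append 40 -> window=[83, 80, 40] -> max=83
step 4: append 50 -> window=[80, 40, 50] -> max=80
step 5: append 56 -> window=[40, 50, 56] -> max=56
step 6: append 54 -> window=[50, 56, 54] -> max=56
step 7: append 68 -> window=[56, 54, 68] -> max=68
step 8: append 34 -> window=[54, 68, 34] -> max=68
step 9: append 1 -> window=[68, 34, 1] -> max=68
step 10: append 24 -> window=[34, 1, 24] -> max=34
step 11: append 6 -> window=[1, 24, 6] -> max=24
step 12: append 72 -> window=[24, 6, 72] -> max=72
step 13: append 43 -> window=[6, 72, 43] -> max=72
step 14: append 44 -> window=[72, 43, 44] -> max=72
step 15: append 45 -> window=[43, 44, 45] -> max=45
step 16: append 58 -> window=[44, 45, 58] -> max=58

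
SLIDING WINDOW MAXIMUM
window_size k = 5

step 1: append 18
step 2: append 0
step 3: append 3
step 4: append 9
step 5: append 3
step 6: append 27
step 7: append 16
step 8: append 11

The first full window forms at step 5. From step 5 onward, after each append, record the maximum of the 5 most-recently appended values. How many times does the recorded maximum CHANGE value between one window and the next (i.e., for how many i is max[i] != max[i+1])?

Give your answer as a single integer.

Answer: 1

Derivation:
step 1: append 18 -> window=[18] (not full yet)
step 2: append 0 -> window=[18, 0] (not full yet)
step 3: append 3 -> window=[18, 0, 3] (not full yet)
step 4: append 9 -> window=[18, 0, 3, 9] (not full yet)
step 5: append 3 -> window=[18, 0, 3, 9, 3] -> max=18
step 6: append 27 -> window=[0, 3, 9, 3, 27] -> max=27
step 7: append 16 -> window=[3, 9, 3, 27, 16] -> max=27
step 8: append 11 -> window=[9, 3, 27, 16, 11] -> max=27
Recorded maximums: 18 27 27 27
Changes between consecutive maximums: 1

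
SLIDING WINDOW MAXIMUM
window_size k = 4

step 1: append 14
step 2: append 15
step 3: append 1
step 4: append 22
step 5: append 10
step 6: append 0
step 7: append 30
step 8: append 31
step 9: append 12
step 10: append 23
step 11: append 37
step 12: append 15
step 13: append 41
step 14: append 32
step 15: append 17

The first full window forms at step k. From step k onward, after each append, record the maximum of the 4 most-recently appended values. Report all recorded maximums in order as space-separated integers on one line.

Answer: 22 22 22 30 31 31 31 37 37 41 41 41

Derivation:
step 1: append 14 -> window=[14] (not full yet)
step 2: append 15 -> window=[14, 15] (not full yet)
step 3: append 1 -> window=[14, 15, 1] (not full yet)
step 4: append 22 -> window=[14, 15, 1, 22] -> max=22
step 5: append 10 -> window=[15, 1, 22, 10] -> max=22
step 6: append 0 -> window=[1, 22, 10, 0] -> max=22
step 7: append 30 -> window=[22, 10, 0, 30] -> max=30
step 8: append 31 -> window=[10, 0, 30, 31] -> max=31
step 9: append 12 -> window=[0, 30, 31, 12] -> max=31
step 10: append 23 -> window=[30, 31, 12, 23] -> max=31
step 11: append 37 -> window=[31, 12, 23, 37] -> max=37
step 12: append 15 -> window=[12, 23, 37, 15] -> max=37
step 13: append 41 -> window=[23, 37, 15, 41] -> max=41
step 14: append 32 -> window=[37, 15, 41, 32] -> max=41
step 15: append 17 -> window=[15, 41, 32, 17] -> max=41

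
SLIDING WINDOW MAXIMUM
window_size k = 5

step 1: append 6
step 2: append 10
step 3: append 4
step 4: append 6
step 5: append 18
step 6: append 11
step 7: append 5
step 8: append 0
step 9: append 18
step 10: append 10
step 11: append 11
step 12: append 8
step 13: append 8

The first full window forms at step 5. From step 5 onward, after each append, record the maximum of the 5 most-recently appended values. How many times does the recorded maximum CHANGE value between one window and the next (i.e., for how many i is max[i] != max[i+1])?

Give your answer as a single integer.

step 1: append 6 -> window=[6] (not full yet)
step 2: append 10 -> window=[6, 10] (not full yet)
step 3: append 4 -> window=[6, 10, 4] (not full yet)
step 4: append 6 -> window=[6, 10, 4, 6] (not full yet)
step 5: append 18 -> window=[6, 10, 4, 6, 18] -> max=18
step 6: append 11 -> window=[10, 4, 6, 18, 11] -> max=18
step 7: append 5 -> window=[4, 6, 18, 11, 5] -> max=18
step 8: append 0 -> window=[6, 18, 11, 5, 0] -> max=18
step 9: append 18 -> window=[18, 11, 5, 0, 18] -> max=18
step 10: append 10 -> window=[11, 5, 0, 18, 10] -> max=18
step 11: append 11 -> window=[5, 0, 18, 10, 11] -> max=18
step 12: append 8 -> window=[0, 18, 10, 11, 8] -> max=18
step 13: append 8 -> window=[18, 10, 11, 8, 8] -> max=18
Recorded maximums: 18 18 18 18 18 18 18 18 18
Changes between consecutive maximums: 0

Answer: 0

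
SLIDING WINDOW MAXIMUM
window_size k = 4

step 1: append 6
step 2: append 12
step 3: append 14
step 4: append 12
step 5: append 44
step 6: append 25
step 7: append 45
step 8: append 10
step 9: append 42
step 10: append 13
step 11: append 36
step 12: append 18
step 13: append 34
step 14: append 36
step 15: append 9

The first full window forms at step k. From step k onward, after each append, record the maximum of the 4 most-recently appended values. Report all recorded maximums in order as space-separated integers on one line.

Answer: 14 44 44 45 45 45 45 42 42 36 36 36

Derivation:
step 1: append 6 -> window=[6] (not full yet)
step 2: append 12 -> window=[6, 12] (not full yet)
step 3: append 14 -> window=[6, 12, 14] (not full yet)
step 4: append 12 -> window=[6, 12, 14, 12] -> max=14
step 5: append 44 -> window=[12, 14, 12, 44] -> max=44
step 6: append 25 -> window=[14, 12, 44, 25] -> max=44
step 7: append 45 -> window=[12, 44, 25, 45] -> max=45
step 8: append 10 -> window=[44, 25, 45, 10] -> max=45
step 9: append 42 -> window=[25, 45, 10, 42] -> max=45
step 10: append 13 -> window=[45, 10, 42, 13] -> max=45
step 11: append 36 -> window=[10, 42, 13, 36] -> max=42
step 12: append 18 -> window=[42, 13, 36, 18] -> max=42
step 13: append 34 -> window=[13, 36, 18, 34] -> max=36
step 14: append 36 -> window=[36, 18, 34, 36] -> max=36
step 15: append 9 -> window=[18, 34, 36, 9] -> max=36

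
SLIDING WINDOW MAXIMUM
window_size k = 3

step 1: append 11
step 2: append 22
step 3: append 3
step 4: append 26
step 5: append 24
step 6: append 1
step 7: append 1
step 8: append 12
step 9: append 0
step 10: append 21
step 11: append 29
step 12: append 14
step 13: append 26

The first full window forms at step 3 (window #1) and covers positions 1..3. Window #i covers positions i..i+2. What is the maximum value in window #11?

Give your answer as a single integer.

step 1: append 11 -> window=[11] (not full yet)
step 2: append 22 -> window=[11, 22] (not full yet)
step 3: append 3 -> window=[11, 22, 3] -> max=22
step 4: append 26 -> window=[22, 3, 26] -> max=26
step 5: append 24 -> window=[3, 26, 24] -> max=26
step 6: append 1 -> window=[26, 24, 1] -> max=26
step 7: append 1 -> window=[24, 1, 1] -> max=24
step 8: append 12 -> window=[1, 1, 12] -> max=12
step 9: append 0 -> window=[1, 12, 0] -> max=12
step 10: append 21 -> window=[12, 0, 21] -> max=21
step 11: append 29 -> window=[0, 21, 29] -> max=29
step 12: append 14 -> window=[21, 29, 14] -> max=29
step 13: append 26 -> window=[29, 14, 26] -> max=29
Window #11 max = 29

Answer: 29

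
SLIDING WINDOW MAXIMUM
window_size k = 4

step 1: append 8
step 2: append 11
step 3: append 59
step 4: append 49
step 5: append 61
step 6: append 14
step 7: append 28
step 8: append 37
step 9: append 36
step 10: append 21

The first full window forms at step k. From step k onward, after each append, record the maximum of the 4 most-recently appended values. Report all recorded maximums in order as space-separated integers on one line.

step 1: append 8 -> window=[8] (not full yet)
step 2: append 11 -> window=[8, 11] (not full yet)
step 3: append 59 -> window=[8, 11, 59] (not full yet)
step 4: append 49 -> window=[8, 11, 59, 49] -> max=59
step 5: append 61 -> window=[11, 59, 49, 61] -> max=61
step 6: append 14 -> window=[59, 49, 61, 14] -> max=61
step 7: append 28 -> window=[49, 61, 14, 28] -> max=61
step 8: append 37 -> window=[61, 14, 28, 37] -> max=61
step 9: append 36 -> window=[14, 28, 37, 36] -> max=37
step 10: append 21 -> window=[28, 37, 36, 21] -> max=37

Answer: 59 61 61 61 61 37 37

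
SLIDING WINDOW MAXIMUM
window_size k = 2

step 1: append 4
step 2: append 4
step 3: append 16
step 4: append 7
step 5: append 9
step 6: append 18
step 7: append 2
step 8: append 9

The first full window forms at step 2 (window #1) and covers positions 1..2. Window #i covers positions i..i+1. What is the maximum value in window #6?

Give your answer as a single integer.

step 1: append 4 -> window=[4] (not full yet)
step 2: append 4 -> window=[4, 4] -> max=4
step 3: append 16 -> window=[4, 16] -> max=16
step 4: append 7 -> window=[16, 7] -> max=16
step 5: append 9 -> window=[7, 9] -> max=9
step 6: append 18 -> window=[9, 18] -> max=18
step 7: append 2 -> window=[18, 2] -> max=18
Window #6 max = 18

Answer: 18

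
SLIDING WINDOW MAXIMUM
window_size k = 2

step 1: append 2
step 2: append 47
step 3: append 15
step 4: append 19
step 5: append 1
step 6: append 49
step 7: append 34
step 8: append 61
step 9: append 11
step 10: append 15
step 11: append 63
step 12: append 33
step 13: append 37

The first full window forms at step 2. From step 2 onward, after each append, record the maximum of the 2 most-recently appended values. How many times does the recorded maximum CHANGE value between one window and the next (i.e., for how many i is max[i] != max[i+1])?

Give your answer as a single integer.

Answer: 6

Derivation:
step 1: append 2 -> window=[2] (not full yet)
step 2: append 47 -> window=[2, 47] -> max=47
step 3: append 15 -> window=[47, 15] -> max=47
step 4: append 19 -> window=[15, 19] -> max=19
step 5: append 1 -> window=[19, 1] -> max=19
step 6: append 49 -> window=[1, 49] -> max=49
step 7: append 34 -> window=[49, 34] -> max=49
step 8: append 61 -> window=[34, 61] -> max=61
step 9: append 11 -> window=[61, 11] -> max=61
step 10: append 15 -> window=[11, 15] -> max=15
step 11: append 63 -> window=[15, 63] -> max=63
step 12: append 33 -> window=[63, 33] -> max=63
step 13: append 37 -> window=[33, 37] -> max=37
Recorded maximums: 47 47 19 19 49 49 61 61 15 63 63 37
Changes between consecutive maximums: 6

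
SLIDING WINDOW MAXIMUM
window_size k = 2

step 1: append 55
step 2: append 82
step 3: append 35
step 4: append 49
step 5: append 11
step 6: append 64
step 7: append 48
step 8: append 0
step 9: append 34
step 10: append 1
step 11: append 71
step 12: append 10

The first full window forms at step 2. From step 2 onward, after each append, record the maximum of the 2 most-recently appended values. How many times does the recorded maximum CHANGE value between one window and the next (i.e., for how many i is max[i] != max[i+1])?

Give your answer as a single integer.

step 1: append 55 -> window=[55] (not full yet)
step 2: append 82 -> window=[55, 82] -> max=82
step 3: append 35 -> window=[82, 35] -> max=82
step 4: append 49 -> window=[35, 49] -> max=49
step 5: append 11 -> window=[49, 11] -> max=49
step 6: append 64 -> window=[11, 64] -> max=64
step 7: append 48 -> window=[64, 48] -> max=64
step 8: append 0 -> window=[48, 0] -> max=48
step 9: append 34 -> window=[0, 34] -> max=34
step 10: append 1 -> window=[34, 1] -> max=34
step 11: append 71 -> window=[1, 71] -> max=71
step 12: append 10 -> window=[71, 10] -> max=71
Recorded maximums: 82 82 49 49 64 64 48 34 34 71 71
Changes between consecutive maximums: 5

Answer: 5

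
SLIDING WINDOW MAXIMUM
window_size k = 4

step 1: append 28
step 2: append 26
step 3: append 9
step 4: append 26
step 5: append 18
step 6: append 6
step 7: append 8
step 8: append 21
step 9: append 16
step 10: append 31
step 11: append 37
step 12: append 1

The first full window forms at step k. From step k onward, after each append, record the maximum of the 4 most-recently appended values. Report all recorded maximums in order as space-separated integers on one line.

step 1: append 28 -> window=[28] (not full yet)
step 2: append 26 -> window=[28, 26] (not full yet)
step 3: append 9 -> window=[28, 26, 9] (not full yet)
step 4: append 26 -> window=[28, 26, 9, 26] -> max=28
step 5: append 18 -> window=[26, 9, 26, 18] -> max=26
step 6: append 6 -> window=[9, 26, 18, 6] -> max=26
step 7: append 8 -> window=[26, 18, 6, 8] -> max=26
step 8: append 21 -> window=[18, 6, 8, 21] -> max=21
step 9: append 16 -> window=[6, 8, 21, 16] -> max=21
step 10: append 31 -> window=[8, 21, 16, 31] -> max=31
step 11: append 37 -> window=[21, 16, 31, 37] -> max=37
step 12: append 1 -> window=[16, 31, 37, 1] -> max=37

Answer: 28 26 26 26 21 21 31 37 37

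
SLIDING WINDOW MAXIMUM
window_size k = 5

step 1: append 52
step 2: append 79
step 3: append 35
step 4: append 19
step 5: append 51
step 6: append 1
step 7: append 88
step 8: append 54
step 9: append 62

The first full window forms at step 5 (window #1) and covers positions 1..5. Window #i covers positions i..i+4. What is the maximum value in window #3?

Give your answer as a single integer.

step 1: append 52 -> window=[52] (not full yet)
step 2: append 79 -> window=[52, 79] (not full yet)
step 3: append 35 -> window=[52, 79, 35] (not full yet)
step 4: append 19 -> window=[52, 79, 35, 19] (not full yet)
step 5: append 51 -> window=[52, 79, 35, 19, 51] -> max=79
step 6: append 1 -> window=[79, 35, 19, 51, 1] -> max=79
step 7: append 88 -> window=[35, 19, 51, 1, 88] -> max=88
Window #3 max = 88

Answer: 88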